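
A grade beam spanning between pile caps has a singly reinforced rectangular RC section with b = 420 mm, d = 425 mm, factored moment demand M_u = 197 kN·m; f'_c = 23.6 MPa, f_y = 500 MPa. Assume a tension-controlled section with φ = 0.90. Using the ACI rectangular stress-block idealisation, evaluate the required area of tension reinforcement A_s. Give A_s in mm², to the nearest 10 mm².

A_s ≈ 1120 mm²

M_n = M_u/φ = 197/0.90 = 218.889 kN·m.
With M_n = 0.85 f'_c a b (d − a/2), solve the quadratic for a:
a = d − √(d² − 2M_n/(0.85 f'_c b)) = 425 − √(425² − 2 × 218.889×10⁶/(0.85 × 23.6 × 420)) = 66.30 mm.
A_s = 0.85 f'_c a b / f_y = 0.85 × 23.6 × 66.30 × 420 / 500 = 1117.2 mm².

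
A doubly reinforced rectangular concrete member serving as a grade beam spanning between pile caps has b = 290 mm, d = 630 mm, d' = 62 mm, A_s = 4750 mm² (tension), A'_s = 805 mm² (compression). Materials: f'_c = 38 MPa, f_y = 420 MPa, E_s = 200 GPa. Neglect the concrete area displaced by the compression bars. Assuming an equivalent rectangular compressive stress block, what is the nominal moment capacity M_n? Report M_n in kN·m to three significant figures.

M_n ≈ 1090 kN·m

Assume both tension and compression steel yield.
Net tension couple steel: A_s − A'_s = 3945 mm².
a = (A_s − A'_s) f_y / (0.85 f'_c b) = 1656900/(0.85 × 38 × 290) = 176.89 mm.
c = a/β₁ = 176.89/0.779 = 227.07 mm; ε'_s = 0.003(c − d')/c = 0.0022 ≥ f_y/E_s = 0.0021, so compression steel does yield.
M_n = (A_s − A'_s) f_y (d − a/2) + A'_s f_y (d − d') = [1656900 × (630 − 88.445) + 338100 × (630 − 62)] × 10⁻⁶ = 897.30 + 192.04 = 1089.34 kN·m.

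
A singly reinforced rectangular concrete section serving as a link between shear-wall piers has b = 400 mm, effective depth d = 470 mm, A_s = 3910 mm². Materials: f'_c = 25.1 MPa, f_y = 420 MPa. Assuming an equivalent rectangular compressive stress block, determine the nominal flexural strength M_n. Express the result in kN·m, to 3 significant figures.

T = A_s f_y = 3910 × 420 = 1642200 N = 1642.2 kN.
From C = T: a = T/(0.85 f'_c b) = 1642200/(0.85 × 25.1 × 400) = 192.43 mm.
M_n = T(d − a/2) = 1642.2 kN × (470 − 96.215) mm = 613.83 kN·m.

M_n ≈ 614 kN·m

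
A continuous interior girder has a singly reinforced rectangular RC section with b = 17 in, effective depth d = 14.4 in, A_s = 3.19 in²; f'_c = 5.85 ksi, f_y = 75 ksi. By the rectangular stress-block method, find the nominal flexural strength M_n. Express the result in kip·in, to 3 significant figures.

T = A_s f_y = 3.19 × 75 = 239.25 kips.
a = T/(0.85 f'_c b) = 239.25/(0.85 × 5.85 × 17) = 2.830 in.
M_n = T(d − a/2) = 239.25 × (14.4 − 1.415) = 3106.7 kip·in.

M_n ≈ 3110 kip·in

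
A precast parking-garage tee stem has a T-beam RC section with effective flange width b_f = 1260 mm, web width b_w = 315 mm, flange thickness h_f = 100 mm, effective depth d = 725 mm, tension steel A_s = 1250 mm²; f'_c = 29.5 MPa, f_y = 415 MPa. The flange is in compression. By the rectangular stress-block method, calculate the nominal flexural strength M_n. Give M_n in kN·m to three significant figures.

Tension: T = A_s f_y = 1250 × 415 = 518750 N.
Try a within the flange: a = T/(0.85 f'_c b_f) = 518750/(0.85 × 29.5 × 1260) = 16.42 mm.
Since a = 16.42 ≤ h_f = 100 mm, the stress block lies entirely in the flange; analyse as a rectangular beam of width b_f.
M_n = T(d − a/2) = 518750 × (725 − 8.21) = 371.83 × 10⁶ N·mm.
M_n = 371.83 kN·m.

M_n ≈ 372 kN·m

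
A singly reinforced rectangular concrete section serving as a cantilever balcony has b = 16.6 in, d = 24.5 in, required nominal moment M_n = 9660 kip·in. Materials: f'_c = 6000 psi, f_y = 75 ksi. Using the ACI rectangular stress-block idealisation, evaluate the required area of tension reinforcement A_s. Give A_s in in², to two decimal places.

From M_n = 0.85 f'_c a b (d − a/2):
a = d − √(d² − 2M_n/(0.85 f'_c b)) = 24.5 − √(24.5² − 2 × 9660/(0.85 × 6 × 16.6)) = 5.212 in.
A_s = 0.85 f'_c a b / f_y = 0.85 × 6 × 5.212 × 16.6 / 75 = 5.883 in².

A_s ≈ 5.88 in²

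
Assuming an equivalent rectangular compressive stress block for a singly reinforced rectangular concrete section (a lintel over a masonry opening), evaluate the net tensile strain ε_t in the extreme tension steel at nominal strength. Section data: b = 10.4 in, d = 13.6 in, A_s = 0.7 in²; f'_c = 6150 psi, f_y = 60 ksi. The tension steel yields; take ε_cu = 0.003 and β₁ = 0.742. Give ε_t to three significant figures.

ε_t ≈ 0.0362

a = A_s f_y/(0.85 f'_c b) = 0.773 in.
β₁ = 0.742, so c = a/β₁ = 0.773/0.742 = 1.042 in.
From the linear strain diagram with ε_cu = 0.003: ε_t = 0.003 (d − c)/c = 0.003 × (13.6 − 1.042)/1.042 = 0.0362.
Since ε_t ≥ 0.005, the section is tension-controlled.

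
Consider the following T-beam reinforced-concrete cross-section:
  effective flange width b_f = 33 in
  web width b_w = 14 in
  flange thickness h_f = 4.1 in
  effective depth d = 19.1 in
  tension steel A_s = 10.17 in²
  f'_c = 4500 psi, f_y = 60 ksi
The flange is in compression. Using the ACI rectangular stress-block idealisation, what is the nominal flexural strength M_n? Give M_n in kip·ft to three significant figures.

Tension: T = A_s f_y = 10.17 × 60 = 610.2 kips.
Try a within the flange: a = T/(0.85 f'_c b_f) = 610.2/(0.85 × 4.5 × 33) = 4.834 in.
a = 4.834 > h_f = 4.1 in: the block extends into the web. Split into flange-overhang and web parts.
C_f = 0.85 f'_c (b_f − b_w) h_f = 0.85 × 4.5 × (33 − 14) × 4.1 = 298.0 kips.
Remaining web compression depth: a_w = (T − C_f)/(0.85 f'_c b_w) = (610.2 − 298.0)/(0.85 × 4.5 × 14) = 5.830 in.
M_n = C_f(d − h_f/2) + (T − C_f)(d − a_w/2) = 298.0 × (19.1 − 2.05) + 312.2 × (19.1 − 2.915) = 5080.9 + 5053.0 = 10133.9 kip·in.
M_n = 10133.9/12 = 844.49 kip·ft.

M_n ≈ 844 kip·ft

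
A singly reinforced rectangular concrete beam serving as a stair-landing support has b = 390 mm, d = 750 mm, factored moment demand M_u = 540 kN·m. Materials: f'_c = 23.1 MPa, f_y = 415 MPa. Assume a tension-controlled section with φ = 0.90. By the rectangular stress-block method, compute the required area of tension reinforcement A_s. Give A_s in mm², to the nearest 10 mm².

M_n = M_u/φ = 540/0.90 = 600 kN·m.
With M_n = 0.85 f'_c a b (d − a/2), solve the quadratic for a:
a = d − √(d² − 2M_n/(0.85 f'_c b)) = 750 − √(750² − 2 × 600×10⁶/(0.85 × 23.1 × 390)) = 112.98 mm.
A_s = 0.85 f'_c a b / f_y = 0.85 × 23.1 × 112.98 × 390 / 415 = 2084.7 mm².

A_s ≈ 2080 mm²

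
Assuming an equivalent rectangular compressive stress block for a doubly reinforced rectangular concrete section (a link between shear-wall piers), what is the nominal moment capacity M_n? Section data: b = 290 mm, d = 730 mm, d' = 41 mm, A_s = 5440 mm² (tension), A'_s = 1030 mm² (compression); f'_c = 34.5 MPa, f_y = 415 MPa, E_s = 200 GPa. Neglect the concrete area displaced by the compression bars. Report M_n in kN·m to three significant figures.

Assume both tension and compression steel yield.
Net tension couple steel: A_s − A'_s = 4410 mm².
a = (A_s − A'_s) f_y / (0.85 f'_c b) = 1830150/(0.85 × 34.5 × 290) = 215.20 mm.
c = a/β₁ = 215.20/0.804 = 267.66 mm; ε'_s = 0.003(c − d')/c = 0.0025 ≥ f_y/E_s = 0.0021, so compression steel does yield.
M_n = (A_s − A'_s) f_y (d − a/2) + A'_s f_y (d − d') = [1830150 × (730 − 107.6) + 427450 × (730 − 41)] × 10⁻⁶ = 1139.09 + 294.51 = 1433.60 kN·m.

M_n ≈ 1430 kN·m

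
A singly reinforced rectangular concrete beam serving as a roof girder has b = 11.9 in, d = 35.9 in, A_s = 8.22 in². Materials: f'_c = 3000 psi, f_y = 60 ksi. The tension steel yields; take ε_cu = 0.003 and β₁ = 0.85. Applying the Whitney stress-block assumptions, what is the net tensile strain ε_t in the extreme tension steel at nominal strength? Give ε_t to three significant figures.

a = A_s f_y/(0.85 f'_c b) = 16.253 in.
β₁ = 0.85, so c = a/β₁ = 16.253/0.85 = 19.121 in.
From the linear strain diagram with ε_cu = 0.003: ε_t = 0.003 (d − c)/c = 0.003 × (35.9 − 19.121)/19.121 = 0.00263.
ε_t < 0.004 — the section is over-reinforced for flexure under ACI limits.

ε_t ≈ 0.00263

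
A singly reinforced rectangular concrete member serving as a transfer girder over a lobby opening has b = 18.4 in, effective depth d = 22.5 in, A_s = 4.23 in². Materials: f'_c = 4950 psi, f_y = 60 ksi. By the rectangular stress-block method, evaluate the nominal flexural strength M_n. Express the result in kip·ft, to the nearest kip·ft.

M_n ≈ 441 kip·ft

T = A_s f_y = 4.23 × 60 = 253.8 kips.
a = T/(0.85 f'_c b) = 253.8/(0.85 × 4.95 × 18.4) = 3.278 in.
M_n = T(d − a/2) = 253.8 × (22.5 − 1.639) = 5294.5 kip·in = 5294.5/12 = 441.21 kip·ft.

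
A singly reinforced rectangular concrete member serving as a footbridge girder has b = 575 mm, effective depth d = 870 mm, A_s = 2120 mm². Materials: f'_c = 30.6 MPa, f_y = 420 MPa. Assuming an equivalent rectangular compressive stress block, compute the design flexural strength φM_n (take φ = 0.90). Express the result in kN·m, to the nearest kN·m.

φM_n ≈ 673 kN·m

T = A_s f_y = 2120 × 420 = 890400 N = 890.4 kN.
From C = T: a = T/(0.85 f'_c b) = 890400/(0.85 × 30.6 × 575) = 59.54 mm.
M_n = T(d − a/2) = 890.4 kN × (870 − 29.77) mm = 748.14 kN·m.
φM_n = 0.90 × 748.14 = 673.33 kN·m.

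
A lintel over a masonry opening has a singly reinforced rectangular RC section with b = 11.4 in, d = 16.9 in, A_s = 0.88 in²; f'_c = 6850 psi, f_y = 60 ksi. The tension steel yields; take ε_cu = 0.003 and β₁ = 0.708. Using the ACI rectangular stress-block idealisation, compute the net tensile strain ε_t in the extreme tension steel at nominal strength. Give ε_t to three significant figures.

ε_t ≈ 0.0421

a = A_s f_y/(0.85 f'_c b) = 0.795 in.
β₁ = 0.708, so c = a/β₁ = 0.795/0.708 = 1.123 in.
From the linear strain diagram with ε_cu = 0.003: ε_t = 0.003 (d − c)/c = 0.003 × (16.9 − 1.123)/1.123 = 0.0421.
Since ε_t ≥ 0.005, the section is tension-controlled.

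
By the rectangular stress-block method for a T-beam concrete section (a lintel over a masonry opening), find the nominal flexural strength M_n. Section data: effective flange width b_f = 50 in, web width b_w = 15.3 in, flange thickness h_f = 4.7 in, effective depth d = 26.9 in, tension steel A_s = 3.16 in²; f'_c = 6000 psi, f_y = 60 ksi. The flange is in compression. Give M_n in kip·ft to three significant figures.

M_n ≈ 419 kip·ft

Tension: T = A_s f_y = 3.16 × 60 = 189.6 kips.
Try a within the flange: a = T/(0.85 f'_c b_f) = 189.6/(0.85 × 6 × 50) = 0.744 in.
Since a = 0.744 ≤ h_f = 4.7 in, the stress block lies entirely in the flange; analyse as a rectangular beam of width b_f.
M_n = T(d − a/2) = 189.6 × (26.9 − 0.372) = 5029.7 kip·in.
M_n = 5029.7/12 = 419.14 kip·ft.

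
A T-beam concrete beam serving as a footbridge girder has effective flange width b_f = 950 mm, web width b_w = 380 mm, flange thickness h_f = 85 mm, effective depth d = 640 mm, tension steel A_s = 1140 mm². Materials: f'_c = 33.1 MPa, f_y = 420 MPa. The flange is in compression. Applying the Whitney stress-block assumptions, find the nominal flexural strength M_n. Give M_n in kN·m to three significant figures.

Tension: T = A_s f_y = 1140 × 420 = 478800 N.
Try a within the flange: a = T/(0.85 f'_c b_f) = 478800/(0.85 × 33.1 × 950) = 17.91 mm.
Since a = 17.91 ≤ h_f = 85 mm, the stress block lies entirely in the flange; analyse as a rectangular beam of width b_f.
M_n = T(d − a/2) = 478800 × (640 − 8.955) = 302.14 × 10⁶ N·mm.
M_n = 302.14 kN·m.

M_n ≈ 302 kN·m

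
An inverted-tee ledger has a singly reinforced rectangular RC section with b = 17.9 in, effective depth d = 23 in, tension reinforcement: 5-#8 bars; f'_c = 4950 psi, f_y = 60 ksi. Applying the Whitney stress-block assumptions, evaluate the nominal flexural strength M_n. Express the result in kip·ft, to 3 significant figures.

M_n ≈ 423 kip·ft

A_s = 5 × 0.79 = 3.95 in².
T = A_s f_y = 3.95 × 60 = 237 kips.
a = T/(0.85 f'_c b) = 237/(0.85 × 4.95 × 17.9) = 3.147 in.
M_n = T(d − a/2) = 237 × (23 − 1.5735) = 5078.1 kip·in = 5078.1/12 = 423.18 kip·ft.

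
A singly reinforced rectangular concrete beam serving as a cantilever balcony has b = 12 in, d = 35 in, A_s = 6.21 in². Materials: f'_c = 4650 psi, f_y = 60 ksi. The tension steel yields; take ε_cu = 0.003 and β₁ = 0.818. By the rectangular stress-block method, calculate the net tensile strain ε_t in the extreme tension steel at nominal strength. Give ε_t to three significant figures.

a = A_s f_y/(0.85 f'_c b) = 7.856 in.
β₁ = 0.818, so c = a/β₁ = 7.856/0.818 = 9.604 in.
From the linear strain diagram with ε_cu = 0.003: ε_t = 0.003 (d − c)/c = 0.003 × (35 − 9.604)/9.604 = 0.00793.
Since ε_t ≥ 0.005, the section is tension-controlled.

ε_t ≈ 0.00793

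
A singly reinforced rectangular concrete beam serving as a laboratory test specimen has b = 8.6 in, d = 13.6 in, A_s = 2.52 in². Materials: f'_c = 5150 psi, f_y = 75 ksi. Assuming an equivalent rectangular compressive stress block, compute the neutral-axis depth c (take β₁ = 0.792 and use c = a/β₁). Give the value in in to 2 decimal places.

c ≈ 6.34 in

T = A_s f_y = 2.52 × 75 = 189 kips.
a = T/(0.85 f'_c b) = 189/(0.85 × 5.15 × 8.6) = 5.0204 in.
With β₁ = 0.792, c = a/β₁ = 5.0204/0.792 = 6.34 in.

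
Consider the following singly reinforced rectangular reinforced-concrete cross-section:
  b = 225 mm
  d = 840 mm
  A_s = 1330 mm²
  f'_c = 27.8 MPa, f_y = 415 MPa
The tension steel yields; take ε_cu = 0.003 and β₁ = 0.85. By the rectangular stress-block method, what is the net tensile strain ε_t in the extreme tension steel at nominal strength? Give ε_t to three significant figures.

ε_t ≈ 0.0176

a = A_s f_y/(0.85 f'_c b) = 103.81 mm.
β₁ = 0.85, so c = a/β₁ = 103.81/0.85 = 122.13 mm.
From the linear strain diagram with ε_cu = 0.003: ε_t = 0.003 (d − c)/c = 0.003 × (840 − 122.13)/122.13 = 0.0176.
Since ε_t ≥ 0.005, the section is tension-controlled.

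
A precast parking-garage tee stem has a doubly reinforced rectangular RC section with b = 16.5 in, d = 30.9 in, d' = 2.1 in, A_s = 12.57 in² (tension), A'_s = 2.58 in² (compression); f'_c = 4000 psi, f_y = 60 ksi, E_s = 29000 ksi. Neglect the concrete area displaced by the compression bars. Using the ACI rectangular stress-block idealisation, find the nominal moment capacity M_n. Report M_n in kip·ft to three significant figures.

M_n ≈ 1650 kip·ft

Assume both steels yield.
a = (A_s − A'_s) f_y/(0.85 f'_c b) = (12.57 − 2.58) × 60/(0.85 × 4 × 16.5) = 10.684 in.
c = a/β₁ = 10.684/0.85 = 12.569 in; ε'_s = 0.003(c − d')/c = 0.0025 ≥ ε_y = 0.0021, so the compression steel yields.
M_n = (A_s − A'_s) f_y (d − a/2) + A'_s f_y (d − d') = 599.4 × (30.9 − 5.342) + 154.8 × (30.9 − 2.1) = 15319.5 + 4458.2 = 19777.7 kip·in = 19777.7/12 = 1648.14 kip·ft.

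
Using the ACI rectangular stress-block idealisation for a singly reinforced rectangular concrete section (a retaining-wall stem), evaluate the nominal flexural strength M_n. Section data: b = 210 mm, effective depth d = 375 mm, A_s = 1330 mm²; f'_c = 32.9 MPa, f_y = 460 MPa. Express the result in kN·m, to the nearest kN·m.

T = A_s f_y = 1330 × 460 = 611800 N = 611.8 kN.
From C = T: a = T/(0.85 f'_c b) = 611800/(0.85 × 32.9 × 210) = 104.18 mm.
M_n = T(d − a/2) = 611.8 kN × (375 − 52.09) mm = 197.56 kN·m.

M_n ≈ 198 kN·m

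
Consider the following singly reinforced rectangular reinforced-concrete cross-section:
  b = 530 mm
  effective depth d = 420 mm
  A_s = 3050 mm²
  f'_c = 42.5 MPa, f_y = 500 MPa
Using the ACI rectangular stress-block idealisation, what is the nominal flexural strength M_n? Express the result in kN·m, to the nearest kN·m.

T = A_s f_y = 3050 × 500 = 1525000 N = 1525 kN.
From C = T: a = T/(0.85 f'_c b) = 1525000/(0.85 × 42.5 × 530) = 79.65 mm.
M_n = T(d − a/2) = 1525 kN × (420 − 39.825) mm = 579.77 kN·m.

M_n ≈ 580 kN·m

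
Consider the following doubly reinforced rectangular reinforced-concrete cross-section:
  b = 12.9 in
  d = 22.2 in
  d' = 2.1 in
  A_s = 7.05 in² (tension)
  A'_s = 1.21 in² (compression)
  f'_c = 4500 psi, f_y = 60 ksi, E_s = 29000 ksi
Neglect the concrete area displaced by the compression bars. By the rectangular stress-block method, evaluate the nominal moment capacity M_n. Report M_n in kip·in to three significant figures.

Assume both steels yield.
a = (A_s − A'_s) f_y/(0.85 f'_c b) = (7.05 − 1.21) × 60/(0.85 × 4.5 × 12.9) = 7.101 in.
c = a/β₁ = 7.101/0.825 = 8.607 in; ε'_s = 0.003(c − d')/c = 0.0023 ≥ ε_y = 0.0021, so the compression steel yields.
M_n = (A_s − A'_s) f_y (d − a/2) + A'_s f_y (d − d') = 350.4 × (22.2 − 3.5505) + 72.6 × (22.2 − 2.1) = 6534.8 + 1459.3 = 7994.1 kip·in.

M_n ≈ 7990 kip·in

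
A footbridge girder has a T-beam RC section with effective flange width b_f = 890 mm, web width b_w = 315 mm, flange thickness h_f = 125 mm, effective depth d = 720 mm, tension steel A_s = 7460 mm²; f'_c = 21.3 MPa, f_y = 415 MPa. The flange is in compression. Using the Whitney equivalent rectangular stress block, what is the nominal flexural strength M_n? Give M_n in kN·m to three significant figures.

M_n ≈ 1870 kN·m

Tension: T = A_s f_y = 7460 × 415 = 3095900 N.
Try a within the flange: a = T/(0.85 f'_c b_f) = 3095900/(0.85 × 21.3 × 890) = 192.13 mm.
a = 192.13 > h_f = 125 mm: the block extends into the web. Split into flange-overhang and web parts.
C_f = 0.85 f'_c (b_f − b_w) h_f = 0.85 × 21.3 × (890 − 315) × 125 = 1301297 N.
Remaining web compression depth: a_w = (T − C_f)/(0.85 f'_c b_w) = (3095900 − 1301297)/(0.85 × 21.3 × 315) = 314.67 mm.
M_n = C_f(d − h_f/2) + (T − C_f)(d − a_w/2) = 1301297 × (720 − 62.5) + 1794603 × (720 − 157.335) = 855.60 + 1009.76 = 1865.36 × 10⁶ N·mm.
M_n = 1865.36 kN·m.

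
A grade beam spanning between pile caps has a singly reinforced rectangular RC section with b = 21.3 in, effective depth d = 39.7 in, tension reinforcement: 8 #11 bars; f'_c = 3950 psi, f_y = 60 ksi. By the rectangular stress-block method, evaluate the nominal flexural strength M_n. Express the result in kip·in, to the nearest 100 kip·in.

A_s = 8 × 1.56 = 12.48 in².
T = A_s f_y = 12.48 × 60 = 748.8 kips.
a = T/(0.85 f'_c b) = 748.8/(0.85 × 3.95 × 21.3) = 10.471 in.
M_n = T(d − a/2) = 748.8 × (39.7 − 5.2355) = 25807.0 kip·in.

M_n ≈ 25800 kip·in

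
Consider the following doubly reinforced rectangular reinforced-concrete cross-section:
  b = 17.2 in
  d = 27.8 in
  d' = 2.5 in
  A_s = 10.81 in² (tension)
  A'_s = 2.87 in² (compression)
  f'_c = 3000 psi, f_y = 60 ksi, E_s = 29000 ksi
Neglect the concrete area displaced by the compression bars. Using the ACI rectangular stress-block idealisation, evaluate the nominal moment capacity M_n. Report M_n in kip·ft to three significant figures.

M_n ≈ 1250 kip·ft

Assume both steels yield.
a = (A_s − A'_s) f_y/(0.85 f'_c b) = (10.81 − 2.87) × 60/(0.85 × 3 × 17.2) = 10.862 in.
c = a/β₁ = 10.862/0.85 = 12.779 in; ε'_s = 0.003(c − d')/c = 0.0024 ≥ ε_y = 0.0021, so the compression steel yields.
M_n = (A_s − A'_s) f_y (d − a/2) + A'_s f_y (d − d') = 476.4 × (27.8 − 5.431) + 172.2 × (27.8 − 2.5) = 10656.6 + 4356.7 = 15013.3 kip·in = 15013.3/12 = 1251.11 kip·ft.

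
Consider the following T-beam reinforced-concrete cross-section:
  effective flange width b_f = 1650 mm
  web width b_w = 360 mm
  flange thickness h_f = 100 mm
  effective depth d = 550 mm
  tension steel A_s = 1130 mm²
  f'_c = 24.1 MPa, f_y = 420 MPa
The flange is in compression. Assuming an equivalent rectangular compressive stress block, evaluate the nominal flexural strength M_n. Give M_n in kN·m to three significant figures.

Tension: T = A_s f_y = 1130 × 420 = 474600 N.
Try a within the flange: a = T/(0.85 f'_c b_f) = 474600/(0.85 × 24.1 × 1650) = 14.04 mm.
Since a = 14.04 ≤ h_f = 100 mm, the stress block lies entirely in the flange; analyse as a rectangular beam of width b_f.
M_n = T(d − a/2) = 474600 × (550 − 7.02) = 257.70 × 10⁶ N·mm.
M_n = 257.70 kN·m.

M_n ≈ 258 kN·m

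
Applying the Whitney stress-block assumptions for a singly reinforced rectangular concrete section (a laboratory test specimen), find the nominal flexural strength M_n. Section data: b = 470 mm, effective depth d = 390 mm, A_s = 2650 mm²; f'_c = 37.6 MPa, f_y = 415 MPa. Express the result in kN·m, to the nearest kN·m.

T = A_s f_y = 2650 × 415 = 1099750 N = 1099.75 kN.
From C = T: a = T/(0.85 f'_c b) = 1099750/(0.85 × 37.6 × 470) = 73.21 mm.
M_n = T(d − a/2) = 1099.75 kN × (390 − 36.605) mm = 388.65 kN·m.

M_n ≈ 389 kN·m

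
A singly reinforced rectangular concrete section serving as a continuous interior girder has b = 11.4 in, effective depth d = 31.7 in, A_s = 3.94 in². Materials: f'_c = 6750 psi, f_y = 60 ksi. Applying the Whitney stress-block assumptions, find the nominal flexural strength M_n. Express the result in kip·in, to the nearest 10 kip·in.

T = A_s f_y = 3.94 × 60 = 236.4 kips.
a = T/(0.85 f'_c b) = 236.4/(0.85 × 6.75 × 11.4) = 3.614 in.
M_n = T(d − a/2) = 236.4 × (31.7 − 1.807) = 7066.7 kip·in.

M_n ≈ 7070 kip·in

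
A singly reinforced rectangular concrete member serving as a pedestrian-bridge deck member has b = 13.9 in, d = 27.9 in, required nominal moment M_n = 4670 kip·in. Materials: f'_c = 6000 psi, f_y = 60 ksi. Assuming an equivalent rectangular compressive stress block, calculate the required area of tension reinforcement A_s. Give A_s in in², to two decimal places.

A_s ≈ 2.92 in²

From M_n = 0.85 f'_c a b (d − a/2):
a = d − √(d² − 2M_n/(0.85 f'_c b)) = 27.9 − √(27.9² − 2 × 4670/(0.85 × 6 × 13.9)) = 2.471 in.
A_s = 0.85 f'_c a b / f_y = 0.85 × 6 × 2.471 × 13.9 / 60 = 2.919 in².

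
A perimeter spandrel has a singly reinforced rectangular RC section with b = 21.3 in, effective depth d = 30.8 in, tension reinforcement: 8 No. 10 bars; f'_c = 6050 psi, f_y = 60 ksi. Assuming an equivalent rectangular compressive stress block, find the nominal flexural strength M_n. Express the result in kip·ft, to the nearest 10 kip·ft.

M_n ≈ 1420 kip·ft

A_s = 8 × 1.27 = 10.16 in².
T = A_s f_y = 10.16 × 60 = 609.6 kips.
a = T/(0.85 f'_c b) = 609.6/(0.85 × 6.05 × 21.3) = 5.565 in.
M_n = T(d − a/2) = 609.6 × (30.8 − 2.7825) = 17079.5 kip·in = 17079.5/12 = 1423.29 kip·ft.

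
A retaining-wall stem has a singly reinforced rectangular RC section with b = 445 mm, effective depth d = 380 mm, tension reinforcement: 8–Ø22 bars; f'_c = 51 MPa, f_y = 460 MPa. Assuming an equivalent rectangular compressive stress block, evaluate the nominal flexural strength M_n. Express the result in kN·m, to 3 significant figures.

A_s = 8 × 380 = 3040 mm².
T = A_s f_y = 3040 × 460 = 1398400 N = 1398.4 kN.
From C = T: a = T/(0.85 f'_c b) = 1398400/(0.85 × 51 × 445) = 72.49 mm.
M_n = T(d − a/2) = 1398.4 kN × (380 − 36.245) mm = 480.71 kN·m.

M_n ≈ 481 kN·m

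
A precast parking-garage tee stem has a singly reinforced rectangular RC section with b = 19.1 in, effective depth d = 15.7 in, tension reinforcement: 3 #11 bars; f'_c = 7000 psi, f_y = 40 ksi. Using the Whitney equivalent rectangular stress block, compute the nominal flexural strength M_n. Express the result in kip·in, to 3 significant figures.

M_n ≈ 2780 kip·in

A_s = 3 × 1.56 = 4.68 in².
T = A_s f_y = 4.68 × 40 = 187.2 kips.
a = T/(0.85 f'_c b) = 187.2/(0.85 × 7 × 19.1) = 1.647 in.
M_n = T(d − a/2) = 187.2 × (15.7 − 0.8235) = 2784.9 kip·in.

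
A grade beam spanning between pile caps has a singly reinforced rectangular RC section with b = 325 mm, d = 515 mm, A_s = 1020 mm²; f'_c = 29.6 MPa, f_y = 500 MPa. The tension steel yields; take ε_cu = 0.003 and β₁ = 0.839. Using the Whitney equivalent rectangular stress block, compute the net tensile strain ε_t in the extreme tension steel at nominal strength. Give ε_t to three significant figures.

ε_t ≈ 0.0178

a = A_s f_y/(0.85 f'_c b) = 62.37 mm.
β₁ = 0.839, so c = a/β₁ = 62.37/0.839 = 74.34 mm.
From the linear strain diagram with ε_cu = 0.003: ε_t = 0.003 (d − c)/c = 0.003 × (515 − 74.34)/74.34 = 0.0178.
Since ε_t ≥ 0.005, the section is tension-controlled.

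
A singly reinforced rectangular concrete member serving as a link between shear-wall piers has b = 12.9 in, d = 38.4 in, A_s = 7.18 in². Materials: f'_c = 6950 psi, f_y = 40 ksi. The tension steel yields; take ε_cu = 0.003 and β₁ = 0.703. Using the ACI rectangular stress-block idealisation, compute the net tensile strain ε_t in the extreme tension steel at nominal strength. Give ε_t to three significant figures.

ε_t ≈ 0.0185

a = A_s f_y/(0.85 f'_c b) = 3.769 in.
β₁ = 0.703, so c = a/β₁ = 3.769/0.703 = 5.361 in.
From the linear strain diagram with ε_cu = 0.003: ε_t = 0.003 (d − c)/c = 0.003 × (38.4 − 5.361)/5.361 = 0.0185.
Since ε_t ≥ 0.005, the section is tension-controlled.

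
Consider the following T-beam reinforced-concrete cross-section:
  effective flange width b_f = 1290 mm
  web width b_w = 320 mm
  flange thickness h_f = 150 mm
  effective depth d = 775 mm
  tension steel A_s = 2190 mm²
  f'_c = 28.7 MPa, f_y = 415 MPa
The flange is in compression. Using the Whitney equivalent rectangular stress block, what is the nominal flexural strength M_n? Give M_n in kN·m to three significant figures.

M_n ≈ 691 kN·m

Tension: T = A_s f_y = 2190 × 415 = 908850 N.
Try a within the flange: a = T/(0.85 f'_c b_f) = 908850/(0.85 × 28.7 × 1290) = 28.88 mm.
Since a = 28.88 ≤ h_f = 150 mm, the stress block lies entirely in the flange; analyse as a rectangular beam of width b_f.
M_n = T(d − a/2) = 908850 × (775 − 14.44) = 691.23 × 10⁶ N·mm.
M_n = 691.23 kN·m.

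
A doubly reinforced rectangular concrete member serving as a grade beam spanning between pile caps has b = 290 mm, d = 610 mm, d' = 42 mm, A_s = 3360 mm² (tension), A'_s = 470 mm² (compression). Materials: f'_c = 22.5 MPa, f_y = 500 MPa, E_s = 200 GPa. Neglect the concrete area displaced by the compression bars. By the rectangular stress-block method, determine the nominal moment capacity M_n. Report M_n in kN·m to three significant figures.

Assume both tension and compression steel yield.
Net tension couple steel: A_s − A'_s = 2890 mm².
a = (A_s − A'_s) f_y / (0.85 f'_c b) = 1445000/(0.85 × 22.5 × 290) = 260.54 mm.
c = a/β₁ = 260.54/0.85 = 306.52 mm; ε'_s = 0.003(c − d')/c = 0.0026 ≥ f_y/E_s = 0.0025, so compression steel does yield.
M_n = (A_s − A'_s) f_y (d − a/2) + A'_s f_y (d − d') = [1445000 × (610 − 130.27) + 235000 × (610 − 42)] × 10⁻⁶ = 693.21 + 133.48 = 826.69 kN·m.

M_n ≈ 827 kN·m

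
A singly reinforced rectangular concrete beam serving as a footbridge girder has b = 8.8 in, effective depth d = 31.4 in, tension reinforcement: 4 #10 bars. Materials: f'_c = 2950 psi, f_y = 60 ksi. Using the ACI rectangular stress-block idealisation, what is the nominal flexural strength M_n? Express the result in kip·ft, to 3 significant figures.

M_n ≈ 622 kip·ft

A_s = 4 × 1.27 = 5.08 in².
T = A_s f_y = 5.08 × 60 = 304.8 kips.
a = T/(0.85 f'_c b) = 304.8/(0.85 × 2.95 × 8.8) = 13.813 in.
M_n = T(d − a/2) = 304.8 × (31.4 − 6.9065) = 7465.6 kip·in = 7465.6/12 = 622.13 kip·ft.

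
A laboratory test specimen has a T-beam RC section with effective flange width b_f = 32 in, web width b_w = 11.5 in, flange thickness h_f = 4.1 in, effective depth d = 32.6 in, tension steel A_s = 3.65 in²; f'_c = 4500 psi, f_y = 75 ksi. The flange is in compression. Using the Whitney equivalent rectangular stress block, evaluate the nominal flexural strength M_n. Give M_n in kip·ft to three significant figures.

Tension: T = A_s f_y = 3.65 × 75 = 273.75 kips.
Try a within the flange: a = T/(0.85 f'_c b_f) = 273.75/(0.85 × 4.5 × 32) = 2.237 in.
Since a = 2.237 ≤ h_f = 4.1 in, the stress block lies entirely in the flange; analyse as a rectangular beam of width b_f.
M_n = T(d − a/2) = 273.75 × (32.6 − 1.1185) = 8618.1 kip·in.
M_n = 8618.1/12 = 718.18 kip·ft.

M_n ≈ 718 kip·ft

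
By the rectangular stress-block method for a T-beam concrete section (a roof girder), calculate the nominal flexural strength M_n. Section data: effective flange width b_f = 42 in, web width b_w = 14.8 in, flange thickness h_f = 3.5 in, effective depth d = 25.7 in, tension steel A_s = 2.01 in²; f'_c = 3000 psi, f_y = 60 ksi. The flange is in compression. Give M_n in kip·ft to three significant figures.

M_n ≈ 253 kip·ft

Tension: T = A_s f_y = 2.01 × 60 = 120.6 kips.
Try a within the flange: a = T/(0.85 f'_c b_f) = 120.6/(0.85 × 3 × 42) = 1.126 in.
Since a = 1.126 ≤ h_f = 3.5 in, the stress block lies entirely in the flange; analyse as a rectangular beam of width b_f.
M_n = T(d − a/2) = 120.6 × (25.7 − 0.563) = 3031.5 kip·in.
M_n = 3031.5/12 = 252.63 kip·ft.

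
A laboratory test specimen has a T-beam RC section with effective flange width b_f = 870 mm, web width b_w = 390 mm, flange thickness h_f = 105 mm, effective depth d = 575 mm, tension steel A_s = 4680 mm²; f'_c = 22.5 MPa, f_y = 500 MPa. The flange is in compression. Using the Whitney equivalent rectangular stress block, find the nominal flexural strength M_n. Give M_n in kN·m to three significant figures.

Tension: T = A_s f_y = 4680 × 500 = 2340000 N.
Try a within the flange: a = T/(0.85 f'_c b_f) = 2340000/(0.85 × 22.5 × 870) = 140.64 mm.
a = 140.64 > h_f = 105 mm: the block extends into the web. Split into flange-overhang and web parts.
C_f = 0.85 f'_c (b_f − b_w) h_f = 0.85 × 22.5 × (870 − 390) × 105 = 963900 N.
Remaining web compression depth: a_w = (T − C_f)/(0.85 f'_c b_w) = (2340000 − 963900)/(0.85 × 22.5 × 390) = 184.49 mm.
M_n = C_f(d − h_f/2) + (T − C_f)(d − a_w/2) = 963900 × (575 − 52.5) + 1376100 × (575 − 92.245) = 503.64 + 664.32 = 1167.96 × 10⁶ N·mm.
M_n = 1167.96 kN·m.

M_n ≈ 1170 kN·m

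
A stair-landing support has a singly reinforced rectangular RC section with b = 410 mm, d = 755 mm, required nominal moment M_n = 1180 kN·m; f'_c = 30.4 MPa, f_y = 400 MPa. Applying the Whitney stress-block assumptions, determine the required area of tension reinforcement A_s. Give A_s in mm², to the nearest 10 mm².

A_s ≈ 4390 mm²

With M_n = 0.85 f'_c a b (d − a/2), solve the quadratic for a:
a = d − √(d² − 2M_n/(0.85 f'_c b)) = 755 − √(755² − 2 × 1180×10⁶/(0.85 × 30.4 × 410)) = 165.71 mm.
A_s = 0.85 f'_c a b / f_y = 0.85 × 30.4 × 165.71 × 410 / 400 = 4389.0 mm².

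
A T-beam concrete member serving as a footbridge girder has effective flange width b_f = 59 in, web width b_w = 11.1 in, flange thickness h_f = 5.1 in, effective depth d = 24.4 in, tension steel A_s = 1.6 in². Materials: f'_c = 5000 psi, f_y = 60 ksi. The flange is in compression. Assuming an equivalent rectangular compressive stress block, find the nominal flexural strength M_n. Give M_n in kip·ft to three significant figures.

M_n ≈ 194 kip·ft

Tension: T = A_s f_y = 1.6 × 60 = 96 kips.
Try a within the flange: a = T/(0.85 f'_c b_f) = 96/(0.85 × 5 × 59) = 0.383 in.
Since a = 0.383 ≤ h_f = 5.1 in, the stress block lies entirely in the flange; analyse as a rectangular beam of width b_f.
M_n = T(d − a/2) = 96 × (24.4 − 0.1915) = 2324.0 kip·in.
M_n = 2324.0/12 = 193.67 kip·ft.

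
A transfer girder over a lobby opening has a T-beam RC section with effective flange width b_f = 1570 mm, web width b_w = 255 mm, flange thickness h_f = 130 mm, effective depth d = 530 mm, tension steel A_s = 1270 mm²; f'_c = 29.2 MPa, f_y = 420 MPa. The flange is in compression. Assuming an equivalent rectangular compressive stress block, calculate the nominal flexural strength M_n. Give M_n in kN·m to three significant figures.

Tension: T = A_s f_y = 1270 × 420 = 533400 N.
Try a within the flange: a = T/(0.85 f'_c b_f) = 533400/(0.85 × 29.2 × 1570) = 13.69 mm.
Since a = 13.69 ≤ h_f = 130 mm, the stress block lies entirely in the flange; analyse as a rectangular beam of width b_f.
M_n = T(d − a/2) = 533400 × (530 − 6.845) = 279.05 × 10⁶ N·mm.
M_n = 279.05 kN·m.

M_n ≈ 279 kN·m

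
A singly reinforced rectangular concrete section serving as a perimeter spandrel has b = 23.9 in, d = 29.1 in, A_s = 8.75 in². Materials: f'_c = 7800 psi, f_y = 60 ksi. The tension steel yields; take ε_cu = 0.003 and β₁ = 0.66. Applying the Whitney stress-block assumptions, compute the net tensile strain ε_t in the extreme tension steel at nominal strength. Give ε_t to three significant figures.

ε_t ≈ 0.0144

a = A_s f_y/(0.85 f'_c b) = 3.313 in.
β₁ = 0.66, so c = a/β₁ = 3.313/0.66 = 5.020 in.
From the linear strain diagram with ε_cu = 0.003: ε_t = 0.003 (d − c)/c = 0.003 × (29.1 − 5.020)/5.020 = 0.0144.
Since ε_t ≥ 0.005, the section is tension-controlled.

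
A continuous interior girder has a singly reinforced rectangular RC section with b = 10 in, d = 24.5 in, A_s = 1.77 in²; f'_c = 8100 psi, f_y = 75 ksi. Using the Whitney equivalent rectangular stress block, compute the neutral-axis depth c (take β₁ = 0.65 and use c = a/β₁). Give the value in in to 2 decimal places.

T = A_s f_y = 1.77 × 75 = 132.75 kips.
a = T/(0.85 f'_c b) = 132.75/(0.85 × 8.1 × 10) = 1.9281 in.
With β₁ = 0.65, c = a/β₁ = 1.9281/0.65 = 2.97 in.

c ≈ 2.97 in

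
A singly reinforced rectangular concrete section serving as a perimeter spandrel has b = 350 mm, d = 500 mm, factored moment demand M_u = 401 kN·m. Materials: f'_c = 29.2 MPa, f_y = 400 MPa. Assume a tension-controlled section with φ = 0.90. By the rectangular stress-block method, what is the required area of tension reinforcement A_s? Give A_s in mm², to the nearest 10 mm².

A_s ≈ 2520 mm²

M_n = M_u/φ = 401/0.90 = 445.556 kN·m.
With M_n = 0.85 f'_c a b (d − a/2), solve the quadratic for a:
a = d − √(d² − 2M_n/(0.85 f'_c b)) = 500 − √(500² − 2 × 445.556×10⁶/(0.85 × 29.2 × 350)) = 116.05 mm.
A_s = 0.85 f'_c a b / f_y = 0.85 × 29.2 × 116.05 × 350 / 400 = 2520.3 mm².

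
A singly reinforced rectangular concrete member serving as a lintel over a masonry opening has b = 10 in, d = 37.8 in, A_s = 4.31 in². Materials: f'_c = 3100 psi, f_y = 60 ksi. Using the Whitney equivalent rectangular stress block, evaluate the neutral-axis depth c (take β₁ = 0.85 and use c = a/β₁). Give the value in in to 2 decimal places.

T = A_s f_y = 4.31 × 60 = 258.6 kips.
a = T/(0.85 f'_c b) = 258.6/(0.85 × 3.1 × 10) = 9.8140 in.
With β₁ = 0.85, c = a/β₁ = 9.8140/0.85 = 11.55 in.

c ≈ 11.55 in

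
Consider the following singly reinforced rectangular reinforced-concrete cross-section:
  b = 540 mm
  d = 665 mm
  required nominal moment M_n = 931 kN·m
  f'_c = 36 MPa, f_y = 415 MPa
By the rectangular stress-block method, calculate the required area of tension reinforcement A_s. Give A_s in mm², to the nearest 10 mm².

A_s ≈ 3620 mm²

With M_n = 0.85 f'_c a b (d − a/2), solve the quadratic for a:
a = d − √(d² − 2M_n/(0.85 f'_c b)) = 665 − √(665² − 2 × 931×10⁶/(0.85 × 36 × 540)) = 90.94 mm.
A_s = 0.85 f'_c a b / f_y = 0.85 × 36 × 90.94 × 540 / 415 = 3620.9 mm².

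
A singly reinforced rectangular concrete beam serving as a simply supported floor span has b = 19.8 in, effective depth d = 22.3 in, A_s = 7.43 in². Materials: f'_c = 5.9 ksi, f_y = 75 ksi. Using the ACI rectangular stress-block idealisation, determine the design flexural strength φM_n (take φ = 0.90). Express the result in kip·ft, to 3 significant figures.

φM_n ≈ 815 kip·ft

T = A_s f_y = 7.43 × 75 = 557.25 kips.
a = T/(0.85 f'_c b) = 557.25/(0.85 × 5.9 × 19.8) = 5.612 in.
M_n = T(d − a/2) = 557.25 × (22.3 − 2.806) = 10863.0 kip·in = 10863.0/12 = 905.25 kip·ft.
φM_n = 0.90 × 905.25 = 814.73 kip·ft.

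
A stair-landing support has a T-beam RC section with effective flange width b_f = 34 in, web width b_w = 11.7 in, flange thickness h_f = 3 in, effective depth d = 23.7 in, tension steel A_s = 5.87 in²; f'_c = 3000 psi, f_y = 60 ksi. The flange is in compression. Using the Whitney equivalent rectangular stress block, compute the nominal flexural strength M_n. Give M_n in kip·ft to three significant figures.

M_n ≈ 628 kip·ft

Tension: T = A_s f_y = 5.87 × 60 = 352.2 kips.
Try a within the flange: a = T/(0.85 f'_c b_f) = 352.2/(0.85 × 3 × 34) = 4.062 in.
a = 4.062 > h_f = 3 in: the block extends into the web. Split into flange-overhang and web parts.
C_f = 0.85 f'_c (b_f − b_w) h_f = 0.85 × 3 × (34 − 11.7) × 3 = 170.6 kips.
Remaining web compression depth: a_w = (T − C_f)/(0.85 f'_c b_w) = (352.2 − 170.6)/(0.85 × 3 × 11.7) = 6.087 in.
M_n = C_f(d − h_f/2) + (T − C_f)(d − a_w/2) = 170.6 × (23.7 − 1.5) + 181.6 × (23.7 − 3.0435) = 3787.3 + 3751.2 = 7538.5 kip·in.
M_n = 7538.5/12 = 628.21 kip·ft.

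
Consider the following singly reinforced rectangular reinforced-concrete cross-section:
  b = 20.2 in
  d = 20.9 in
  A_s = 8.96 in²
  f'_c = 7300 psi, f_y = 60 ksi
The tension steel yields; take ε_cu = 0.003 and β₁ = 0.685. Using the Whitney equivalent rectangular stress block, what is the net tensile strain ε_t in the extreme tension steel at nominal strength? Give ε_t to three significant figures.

a = A_s f_y/(0.85 f'_c b) = 4.289 in.
β₁ = 0.685, so c = a/β₁ = 4.289/0.685 = 6.261 in.
From the linear strain diagram with ε_cu = 0.003: ε_t = 0.003 (d − c)/c = 0.003 × (20.9 − 6.261)/6.261 = 0.00701.
Since ε_t ≥ 0.005, the section is tension-controlled.

ε_t ≈ 0.00701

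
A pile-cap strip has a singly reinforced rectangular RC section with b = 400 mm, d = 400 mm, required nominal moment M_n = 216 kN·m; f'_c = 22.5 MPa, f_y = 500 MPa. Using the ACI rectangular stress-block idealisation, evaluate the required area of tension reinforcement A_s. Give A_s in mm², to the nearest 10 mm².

A_s ≈ 1200 mm²

With M_n = 0.85 f'_c a b (d − a/2), solve the quadratic for a:
a = d − √(d² − 2M_n/(0.85 f'_c b)) = 400 − √(400² − 2 × 216×10⁶/(0.85 × 22.5 × 400)) = 78.24 mm.
A_s = 0.85 f'_c a b / f_y = 0.85 × 22.5 × 78.24 × 400 / 500 = 1197.1 mm².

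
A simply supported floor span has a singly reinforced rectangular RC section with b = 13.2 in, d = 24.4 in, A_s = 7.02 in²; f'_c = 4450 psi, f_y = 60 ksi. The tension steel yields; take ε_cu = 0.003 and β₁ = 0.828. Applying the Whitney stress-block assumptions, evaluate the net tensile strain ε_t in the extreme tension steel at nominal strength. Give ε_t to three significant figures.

ε_t ≈ 0.00418

a = A_s f_y/(0.85 f'_c b) = 8.436 in.
β₁ = 0.828, so c = a/β₁ = 8.436/0.828 = 10.188 in.
From the linear strain diagram with ε_cu = 0.003: ε_t = 0.003 (d − c)/c = 0.003 × (24.4 − 10.188)/10.188 = 0.00418.
ε_t is between 0.004 and 0.005 — transition zone.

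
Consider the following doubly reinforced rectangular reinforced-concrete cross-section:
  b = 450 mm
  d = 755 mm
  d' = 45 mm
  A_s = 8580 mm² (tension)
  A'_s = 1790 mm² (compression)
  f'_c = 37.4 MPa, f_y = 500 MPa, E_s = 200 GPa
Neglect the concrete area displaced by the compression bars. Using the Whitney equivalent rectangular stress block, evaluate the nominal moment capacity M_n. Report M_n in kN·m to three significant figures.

M_n ≈ 2800 kN·m

Assume both tension and compression steel yield.
Net tension couple steel: A_s − A'_s = 6790 mm².
a = (A_s − A'_s) f_y / (0.85 f'_c b) = 3395000/(0.85 × 37.4 × 450) = 237.32 mm.
c = a/β₁ = 237.32/0.783 = 303.09 mm; ε'_s = 0.003(c − d')/c = 0.0026 ≥ f_y/E_s = 0.0025, so compression steel does yield.
M_n = (A_s − A'_s) f_y (d − a/2) + A'_s f_y (d − d') = [3395000 × (755 − 118.66) + 895000 × (755 − 45)] × 10⁻⁶ = 2160.37 + 635.45 = 2795.82 kN·m.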